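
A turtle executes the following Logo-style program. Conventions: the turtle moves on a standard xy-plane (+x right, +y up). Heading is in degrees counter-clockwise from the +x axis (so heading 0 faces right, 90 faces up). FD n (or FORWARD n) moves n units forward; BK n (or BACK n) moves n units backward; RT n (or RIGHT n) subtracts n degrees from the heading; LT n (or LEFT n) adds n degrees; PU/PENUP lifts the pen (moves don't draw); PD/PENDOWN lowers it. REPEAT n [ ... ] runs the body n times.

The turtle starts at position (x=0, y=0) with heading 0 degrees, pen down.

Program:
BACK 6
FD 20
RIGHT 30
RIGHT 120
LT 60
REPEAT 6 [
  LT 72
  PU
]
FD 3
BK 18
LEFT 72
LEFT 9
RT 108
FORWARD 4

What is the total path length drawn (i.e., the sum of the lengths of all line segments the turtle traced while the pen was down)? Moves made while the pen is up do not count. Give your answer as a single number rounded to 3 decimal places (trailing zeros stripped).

Answer: 26

Derivation:
Executing turtle program step by step:
Start: pos=(0,0), heading=0, pen down
BK 6: (0,0) -> (-6,0) [heading=0, draw]
FD 20: (-6,0) -> (14,0) [heading=0, draw]
RT 30: heading 0 -> 330
RT 120: heading 330 -> 210
LT 60: heading 210 -> 270
REPEAT 6 [
  -- iteration 1/6 --
  LT 72: heading 270 -> 342
  PU: pen up
  -- iteration 2/6 --
  LT 72: heading 342 -> 54
  PU: pen up
  -- iteration 3/6 --
  LT 72: heading 54 -> 126
  PU: pen up
  -- iteration 4/6 --
  LT 72: heading 126 -> 198
  PU: pen up
  -- iteration 5/6 --
  LT 72: heading 198 -> 270
  PU: pen up
  -- iteration 6/6 --
  LT 72: heading 270 -> 342
  PU: pen up
]
FD 3: (14,0) -> (16.853,-0.927) [heading=342, move]
BK 18: (16.853,-0.927) -> (-0.266,4.635) [heading=342, move]
LT 72: heading 342 -> 54
LT 9: heading 54 -> 63
RT 108: heading 63 -> 315
FD 4: (-0.266,4.635) -> (2.563,1.807) [heading=315, move]
Final: pos=(2.563,1.807), heading=315, 2 segment(s) drawn

Segment lengths:
  seg 1: (0,0) -> (-6,0), length = 6
  seg 2: (-6,0) -> (14,0), length = 20
Total = 26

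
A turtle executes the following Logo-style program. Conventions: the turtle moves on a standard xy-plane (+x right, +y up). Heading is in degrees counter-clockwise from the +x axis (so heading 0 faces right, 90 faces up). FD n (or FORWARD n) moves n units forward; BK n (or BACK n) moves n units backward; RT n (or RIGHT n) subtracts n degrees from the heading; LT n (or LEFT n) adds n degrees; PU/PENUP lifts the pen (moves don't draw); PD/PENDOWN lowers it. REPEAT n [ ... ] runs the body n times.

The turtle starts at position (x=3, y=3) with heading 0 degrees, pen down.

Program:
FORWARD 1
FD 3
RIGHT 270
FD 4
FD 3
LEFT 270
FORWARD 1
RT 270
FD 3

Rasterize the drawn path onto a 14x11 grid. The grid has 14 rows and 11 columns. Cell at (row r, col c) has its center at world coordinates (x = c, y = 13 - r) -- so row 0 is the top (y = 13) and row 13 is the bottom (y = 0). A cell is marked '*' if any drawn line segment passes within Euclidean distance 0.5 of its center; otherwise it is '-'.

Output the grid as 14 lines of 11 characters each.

Answer: --------*--
--------*--
--------*--
-------**--
-------*---
-------*---
-------*---
-------*---
-------*---
-------*---
---*****---
-----------
-----------
-----------

Derivation:
Segment 0: (3,3) -> (4,3)
Segment 1: (4,3) -> (7,3)
Segment 2: (7,3) -> (7,7)
Segment 3: (7,7) -> (7,10)
Segment 4: (7,10) -> (8,10)
Segment 5: (8,10) -> (8,13)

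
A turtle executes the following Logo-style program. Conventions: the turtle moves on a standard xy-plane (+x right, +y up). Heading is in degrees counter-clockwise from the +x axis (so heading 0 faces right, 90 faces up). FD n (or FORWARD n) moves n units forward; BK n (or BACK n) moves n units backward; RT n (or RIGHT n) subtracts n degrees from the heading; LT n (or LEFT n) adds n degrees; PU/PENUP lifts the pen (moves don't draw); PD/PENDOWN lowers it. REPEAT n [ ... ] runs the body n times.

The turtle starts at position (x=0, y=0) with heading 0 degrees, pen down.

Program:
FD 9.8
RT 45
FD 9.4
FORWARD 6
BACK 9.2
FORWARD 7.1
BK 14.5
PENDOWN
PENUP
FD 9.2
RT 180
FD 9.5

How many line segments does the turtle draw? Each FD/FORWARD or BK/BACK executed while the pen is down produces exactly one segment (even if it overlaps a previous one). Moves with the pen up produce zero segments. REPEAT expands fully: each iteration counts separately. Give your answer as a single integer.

Executing turtle program step by step:
Start: pos=(0,0), heading=0, pen down
FD 9.8: (0,0) -> (9.8,0) [heading=0, draw]
RT 45: heading 0 -> 315
FD 9.4: (9.8,0) -> (16.447,-6.647) [heading=315, draw]
FD 6: (16.447,-6.647) -> (20.689,-10.889) [heading=315, draw]
BK 9.2: (20.689,-10.889) -> (14.184,-4.384) [heading=315, draw]
FD 7.1: (14.184,-4.384) -> (19.205,-9.405) [heading=315, draw]
BK 14.5: (19.205,-9.405) -> (8.951,0.849) [heading=315, draw]
PD: pen down
PU: pen up
FD 9.2: (8.951,0.849) -> (15.457,-5.657) [heading=315, move]
RT 180: heading 315 -> 135
FD 9.5: (15.457,-5.657) -> (8.739,1.061) [heading=135, move]
Final: pos=(8.739,1.061), heading=135, 6 segment(s) drawn
Segments drawn: 6

Answer: 6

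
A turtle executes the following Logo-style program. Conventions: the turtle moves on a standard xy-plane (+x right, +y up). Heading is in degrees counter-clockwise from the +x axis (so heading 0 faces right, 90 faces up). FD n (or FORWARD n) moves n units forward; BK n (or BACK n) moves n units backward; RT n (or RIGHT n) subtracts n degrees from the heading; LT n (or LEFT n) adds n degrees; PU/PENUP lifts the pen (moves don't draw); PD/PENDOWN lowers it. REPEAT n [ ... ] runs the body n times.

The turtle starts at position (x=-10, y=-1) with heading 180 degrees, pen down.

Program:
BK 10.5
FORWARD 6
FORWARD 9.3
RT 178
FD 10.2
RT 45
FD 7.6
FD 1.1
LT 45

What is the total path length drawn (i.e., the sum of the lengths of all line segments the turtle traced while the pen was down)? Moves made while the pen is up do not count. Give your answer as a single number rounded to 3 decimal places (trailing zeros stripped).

Executing turtle program step by step:
Start: pos=(-10,-1), heading=180, pen down
BK 10.5: (-10,-1) -> (0.5,-1) [heading=180, draw]
FD 6: (0.5,-1) -> (-5.5,-1) [heading=180, draw]
FD 9.3: (-5.5,-1) -> (-14.8,-1) [heading=180, draw]
RT 178: heading 180 -> 2
FD 10.2: (-14.8,-1) -> (-4.606,-0.644) [heading=2, draw]
RT 45: heading 2 -> 317
FD 7.6: (-4.606,-0.644) -> (0.952,-5.827) [heading=317, draw]
FD 1.1: (0.952,-5.827) -> (1.757,-6.577) [heading=317, draw]
LT 45: heading 317 -> 2
Final: pos=(1.757,-6.577), heading=2, 6 segment(s) drawn

Segment lengths:
  seg 1: (-10,-1) -> (0.5,-1), length = 10.5
  seg 2: (0.5,-1) -> (-5.5,-1), length = 6
  seg 3: (-5.5,-1) -> (-14.8,-1), length = 9.3
  seg 4: (-14.8,-1) -> (-4.606,-0.644), length = 10.2
  seg 5: (-4.606,-0.644) -> (0.952,-5.827), length = 7.6
  seg 6: (0.952,-5.827) -> (1.757,-6.577), length = 1.1
Total = 44.7

Answer: 44.7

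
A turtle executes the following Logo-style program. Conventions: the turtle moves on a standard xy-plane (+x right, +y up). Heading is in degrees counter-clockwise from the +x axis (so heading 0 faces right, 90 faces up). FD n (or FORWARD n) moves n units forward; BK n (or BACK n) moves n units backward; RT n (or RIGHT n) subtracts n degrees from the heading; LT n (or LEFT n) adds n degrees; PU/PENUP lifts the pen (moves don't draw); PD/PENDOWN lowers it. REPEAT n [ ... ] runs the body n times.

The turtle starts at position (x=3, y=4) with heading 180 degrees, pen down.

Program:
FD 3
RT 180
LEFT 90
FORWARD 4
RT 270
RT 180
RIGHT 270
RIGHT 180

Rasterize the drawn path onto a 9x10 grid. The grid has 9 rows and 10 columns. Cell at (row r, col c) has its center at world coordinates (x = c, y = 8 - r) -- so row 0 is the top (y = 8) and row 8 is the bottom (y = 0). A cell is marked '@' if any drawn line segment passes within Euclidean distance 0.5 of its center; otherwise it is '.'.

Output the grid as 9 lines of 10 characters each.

Answer: @.........
@.........
@.........
@.........
@@@@......
..........
..........
..........
..........

Derivation:
Segment 0: (3,4) -> (0,4)
Segment 1: (0,4) -> (0,8)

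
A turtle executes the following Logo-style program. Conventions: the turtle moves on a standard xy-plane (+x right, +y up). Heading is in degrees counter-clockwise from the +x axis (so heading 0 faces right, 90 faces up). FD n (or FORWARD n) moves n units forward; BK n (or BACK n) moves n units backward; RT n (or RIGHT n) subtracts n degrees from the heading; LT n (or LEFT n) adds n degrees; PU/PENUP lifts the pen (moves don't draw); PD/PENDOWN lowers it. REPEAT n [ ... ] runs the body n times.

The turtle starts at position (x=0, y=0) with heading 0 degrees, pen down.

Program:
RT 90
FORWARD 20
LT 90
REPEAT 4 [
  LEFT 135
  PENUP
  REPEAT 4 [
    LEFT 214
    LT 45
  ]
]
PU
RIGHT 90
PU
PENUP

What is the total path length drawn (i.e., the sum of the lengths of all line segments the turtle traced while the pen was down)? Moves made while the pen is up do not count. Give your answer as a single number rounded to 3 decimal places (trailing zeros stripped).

Executing turtle program step by step:
Start: pos=(0,0), heading=0, pen down
RT 90: heading 0 -> 270
FD 20: (0,0) -> (0,-20) [heading=270, draw]
LT 90: heading 270 -> 0
REPEAT 4 [
  -- iteration 1/4 --
  LT 135: heading 0 -> 135
  PU: pen up
  REPEAT 4 [
    -- iteration 1/4 --
    LT 214: heading 135 -> 349
    LT 45: heading 349 -> 34
    -- iteration 2/4 --
    LT 214: heading 34 -> 248
    LT 45: heading 248 -> 293
    -- iteration 3/4 --
    LT 214: heading 293 -> 147
    LT 45: heading 147 -> 192
    -- iteration 4/4 --
    LT 214: heading 192 -> 46
    LT 45: heading 46 -> 91
  ]
  -- iteration 2/4 --
  LT 135: heading 91 -> 226
  PU: pen up
  REPEAT 4 [
    -- iteration 1/4 --
    LT 214: heading 226 -> 80
    LT 45: heading 80 -> 125
    -- iteration 2/4 --
    LT 214: heading 125 -> 339
    LT 45: heading 339 -> 24
    -- iteration 3/4 --
    LT 214: heading 24 -> 238
    LT 45: heading 238 -> 283
    -- iteration 4/4 --
    LT 214: heading 283 -> 137
    LT 45: heading 137 -> 182
  ]
  -- iteration 3/4 --
  LT 135: heading 182 -> 317
  PU: pen up
  REPEAT 4 [
    -- iteration 1/4 --
    LT 214: heading 317 -> 171
    LT 45: heading 171 -> 216
    -- iteration 2/4 --
    LT 214: heading 216 -> 70
    LT 45: heading 70 -> 115
    -- iteration 3/4 --
    LT 214: heading 115 -> 329
    LT 45: heading 329 -> 14
    -- iteration 4/4 --
    LT 214: heading 14 -> 228
    LT 45: heading 228 -> 273
  ]
  -- iteration 4/4 --
  LT 135: heading 273 -> 48
  PU: pen up
  REPEAT 4 [
    -- iteration 1/4 --
    LT 214: heading 48 -> 262
    LT 45: heading 262 -> 307
    -- iteration 2/4 --
    LT 214: heading 307 -> 161
    LT 45: heading 161 -> 206
    -- iteration 3/4 --
    LT 214: heading 206 -> 60
    LT 45: heading 60 -> 105
    -- iteration 4/4 --
    LT 214: heading 105 -> 319
    LT 45: heading 319 -> 4
  ]
]
PU: pen up
RT 90: heading 4 -> 274
PU: pen up
PU: pen up
Final: pos=(0,-20), heading=274, 1 segment(s) drawn

Segment lengths:
  seg 1: (0,0) -> (0,-20), length = 20
Total = 20

Answer: 20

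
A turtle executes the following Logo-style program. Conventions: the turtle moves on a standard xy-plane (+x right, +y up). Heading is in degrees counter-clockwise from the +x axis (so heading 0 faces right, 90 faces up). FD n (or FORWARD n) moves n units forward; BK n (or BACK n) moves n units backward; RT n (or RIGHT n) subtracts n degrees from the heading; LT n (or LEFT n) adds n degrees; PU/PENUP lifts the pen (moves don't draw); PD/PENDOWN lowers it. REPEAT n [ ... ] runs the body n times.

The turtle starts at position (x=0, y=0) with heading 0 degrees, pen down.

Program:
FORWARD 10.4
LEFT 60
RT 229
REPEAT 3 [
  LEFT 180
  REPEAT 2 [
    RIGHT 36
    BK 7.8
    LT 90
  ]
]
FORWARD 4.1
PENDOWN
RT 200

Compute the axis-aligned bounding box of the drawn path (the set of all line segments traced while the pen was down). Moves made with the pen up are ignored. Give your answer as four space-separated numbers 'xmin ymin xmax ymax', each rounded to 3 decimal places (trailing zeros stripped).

Executing turtle program step by step:
Start: pos=(0,0), heading=0, pen down
FD 10.4: (0,0) -> (10.4,0) [heading=0, draw]
LT 60: heading 0 -> 60
RT 229: heading 60 -> 191
REPEAT 3 [
  -- iteration 1/3 --
  LT 180: heading 191 -> 11
  REPEAT 2 [
    -- iteration 1/2 --
    RT 36: heading 11 -> 335
    BK 7.8: (10.4,0) -> (3.331,3.296) [heading=335, draw]
    LT 90: heading 335 -> 65
    -- iteration 2/2 --
    RT 36: heading 65 -> 29
    BK 7.8: (3.331,3.296) -> (-3.491,-0.485) [heading=29, draw]
    LT 90: heading 29 -> 119
  ]
  -- iteration 2/3 --
  LT 180: heading 119 -> 299
  REPEAT 2 [
    -- iteration 1/2 --
    RT 36: heading 299 -> 263
    BK 7.8: (-3.491,-0.485) -> (-2.541,7.257) [heading=263, draw]
    LT 90: heading 263 -> 353
    -- iteration 2/2 --
    RT 36: heading 353 -> 317
    BK 7.8: (-2.541,7.257) -> (-8.245,12.576) [heading=317, draw]
    LT 90: heading 317 -> 47
  ]
  -- iteration 3/3 --
  LT 180: heading 47 -> 227
  REPEAT 2 [
    -- iteration 1/2 --
    RT 36: heading 227 -> 191
    BK 7.8: (-8.245,12.576) -> (-0.589,14.065) [heading=191, draw]
    LT 90: heading 191 -> 281
    -- iteration 2/2 --
    RT 36: heading 281 -> 245
    BK 7.8: (-0.589,14.065) -> (2.708,21.134) [heading=245, draw]
    LT 90: heading 245 -> 335
  ]
]
FD 4.1: (2.708,21.134) -> (6.424,19.401) [heading=335, draw]
PD: pen down
RT 200: heading 335 -> 135
Final: pos=(6.424,19.401), heading=135, 8 segment(s) drawn

Segment endpoints: x in {-8.245, -3.491, -2.541, -0.589, 0, 2.708, 3.331, 6.424, 10.4}, y in {-0.485, 0, 3.296, 7.257, 12.576, 14.065, 19.401, 21.134}
xmin=-8.245, ymin=-0.485, xmax=10.4, ymax=21.134

Answer: -8.245 -0.485 10.4 21.134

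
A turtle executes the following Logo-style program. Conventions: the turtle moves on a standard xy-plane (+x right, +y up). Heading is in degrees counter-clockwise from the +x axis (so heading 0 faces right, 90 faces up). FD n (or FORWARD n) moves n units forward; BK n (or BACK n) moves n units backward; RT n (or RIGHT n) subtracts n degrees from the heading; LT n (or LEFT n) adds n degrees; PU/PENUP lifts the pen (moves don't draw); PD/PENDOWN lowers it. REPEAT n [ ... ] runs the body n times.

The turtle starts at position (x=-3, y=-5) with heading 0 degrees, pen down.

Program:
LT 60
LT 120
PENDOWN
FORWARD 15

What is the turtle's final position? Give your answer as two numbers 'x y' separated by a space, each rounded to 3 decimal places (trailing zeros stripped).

Answer: -18 -5

Derivation:
Executing turtle program step by step:
Start: pos=(-3,-5), heading=0, pen down
LT 60: heading 0 -> 60
LT 120: heading 60 -> 180
PD: pen down
FD 15: (-3,-5) -> (-18,-5) [heading=180, draw]
Final: pos=(-18,-5), heading=180, 1 segment(s) drawn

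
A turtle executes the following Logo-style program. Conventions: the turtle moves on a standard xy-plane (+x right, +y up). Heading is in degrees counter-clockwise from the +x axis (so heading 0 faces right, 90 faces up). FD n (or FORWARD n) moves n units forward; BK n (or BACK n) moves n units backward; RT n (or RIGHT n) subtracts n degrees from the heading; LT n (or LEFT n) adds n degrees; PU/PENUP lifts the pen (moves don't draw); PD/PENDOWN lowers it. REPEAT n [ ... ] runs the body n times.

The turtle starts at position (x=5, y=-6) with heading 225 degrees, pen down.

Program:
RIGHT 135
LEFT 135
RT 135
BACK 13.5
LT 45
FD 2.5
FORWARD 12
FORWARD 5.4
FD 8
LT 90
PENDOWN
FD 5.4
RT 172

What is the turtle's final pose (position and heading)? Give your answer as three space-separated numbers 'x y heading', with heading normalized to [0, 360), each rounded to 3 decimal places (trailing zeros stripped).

Executing turtle program step by step:
Start: pos=(5,-6), heading=225, pen down
RT 135: heading 225 -> 90
LT 135: heading 90 -> 225
RT 135: heading 225 -> 90
BK 13.5: (5,-6) -> (5,-19.5) [heading=90, draw]
LT 45: heading 90 -> 135
FD 2.5: (5,-19.5) -> (3.232,-17.732) [heading=135, draw]
FD 12: (3.232,-17.732) -> (-5.253,-9.247) [heading=135, draw]
FD 5.4: (-5.253,-9.247) -> (-9.071,-5.429) [heading=135, draw]
FD 8: (-9.071,-5.429) -> (-14.728,0.228) [heading=135, draw]
LT 90: heading 135 -> 225
PD: pen down
FD 5.4: (-14.728,0.228) -> (-18.547,-3.59) [heading=225, draw]
RT 172: heading 225 -> 53
Final: pos=(-18.547,-3.59), heading=53, 6 segment(s) drawn

Answer: -18.547 -3.59 53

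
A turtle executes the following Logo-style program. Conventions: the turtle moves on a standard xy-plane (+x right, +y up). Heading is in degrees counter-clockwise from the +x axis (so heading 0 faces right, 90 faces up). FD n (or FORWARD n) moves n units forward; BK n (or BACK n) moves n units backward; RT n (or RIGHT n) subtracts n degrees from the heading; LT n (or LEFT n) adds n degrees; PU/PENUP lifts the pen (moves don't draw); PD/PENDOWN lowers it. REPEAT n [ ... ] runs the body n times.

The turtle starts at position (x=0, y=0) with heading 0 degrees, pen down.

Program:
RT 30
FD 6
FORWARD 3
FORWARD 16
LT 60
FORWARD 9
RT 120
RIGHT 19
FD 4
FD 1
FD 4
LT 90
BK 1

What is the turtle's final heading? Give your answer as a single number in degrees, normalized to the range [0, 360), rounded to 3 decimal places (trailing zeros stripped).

Executing turtle program step by step:
Start: pos=(0,0), heading=0, pen down
RT 30: heading 0 -> 330
FD 6: (0,0) -> (5.196,-3) [heading=330, draw]
FD 3: (5.196,-3) -> (7.794,-4.5) [heading=330, draw]
FD 16: (7.794,-4.5) -> (21.651,-12.5) [heading=330, draw]
LT 60: heading 330 -> 30
FD 9: (21.651,-12.5) -> (29.445,-8) [heading=30, draw]
RT 120: heading 30 -> 270
RT 19: heading 270 -> 251
FD 4: (29.445,-8) -> (28.143,-11.782) [heading=251, draw]
FD 1: (28.143,-11.782) -> (27.817,-12.728) [heading=251, draw]
FD 4: (27.817,-12.728) -> (26.515,-16.51) [heading=251, draw]
LT 90: heading 251 -> 341
BK 1: (26.515,-16.51) -> (25.569,-16.184) [heading=341, draw]
Final: pos=(25.569,-16.184), heading=341, 8 segment(s) drawn

Answer: 341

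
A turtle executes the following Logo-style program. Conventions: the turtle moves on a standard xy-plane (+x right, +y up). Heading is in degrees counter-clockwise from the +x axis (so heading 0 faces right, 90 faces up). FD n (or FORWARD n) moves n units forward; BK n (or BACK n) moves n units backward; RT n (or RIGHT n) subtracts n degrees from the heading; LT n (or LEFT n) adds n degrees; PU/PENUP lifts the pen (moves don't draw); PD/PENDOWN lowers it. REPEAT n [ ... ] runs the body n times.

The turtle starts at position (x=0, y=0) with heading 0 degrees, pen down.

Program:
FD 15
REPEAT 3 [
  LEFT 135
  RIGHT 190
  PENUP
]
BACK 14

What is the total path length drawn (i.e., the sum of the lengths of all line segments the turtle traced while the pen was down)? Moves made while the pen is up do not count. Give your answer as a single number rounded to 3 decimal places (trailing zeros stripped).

Executing turtle program step by step:
Start: pos=(0,0), heading=0, pen down
FD 15: (0,0) -> (15,0) [heading=0, draw]
REPEAT 3 [
  -- iteration 1/3 --
  LT 135: heading 0 -> 135
  RT 190: heading 135 -> 305
  PU: pen up
  -- iteration 2/3 --
  LT 135: heading 305 -> 80
  RT 190: heading 80 -> 250
  PU: pen up
  -- iteration 3/3 --
  LT 135: heading 250 -> 25
  RT 190: heading 25 -> 195
  PU: pen up
]
BK 14: (15,0) -> (28.523,3.623) [heading=195, move]
Final: pos=(28.523,3.623), heading=195, 1 segment(s) drawn

Segment lengths:
  seg 1: (0,0) -> (15,0), length = 15
Total = 15

Answer: 15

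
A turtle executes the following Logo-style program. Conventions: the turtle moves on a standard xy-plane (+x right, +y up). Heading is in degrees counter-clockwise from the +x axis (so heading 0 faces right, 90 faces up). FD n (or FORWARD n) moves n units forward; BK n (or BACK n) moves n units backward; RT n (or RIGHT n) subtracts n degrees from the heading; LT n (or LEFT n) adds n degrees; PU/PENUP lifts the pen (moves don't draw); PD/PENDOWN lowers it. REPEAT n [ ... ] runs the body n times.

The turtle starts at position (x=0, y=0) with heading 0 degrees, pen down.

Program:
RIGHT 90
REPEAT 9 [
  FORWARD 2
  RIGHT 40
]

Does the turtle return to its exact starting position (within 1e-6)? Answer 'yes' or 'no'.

Answer: yes

Derivation:
Executing turtle program step by step:
Start: pos=(0,0), heading=0, pen down
RT 90: heading 0 -> 270
REPEAT 9 [
  -- iteration 1/9 --
  FD 2: (0,0) -> (0,-2) [heading=270, draw]
  RT 40: heading 270 -> 230
  -- iteration 2/9 --
  FD 2: (0,-2) -> (-1.286,-3.532) [heading=230, draw]
  RT 40: heading 230 -> 190
  -- iteration 3/9 --
  FD 2: (-1.286,-3.532) -> (-3.255,-3.879) [heading=190, draw]
  RT 40: heading 190 -> 150
  -- iteration 4/9 --
  FD 2: (-3.255,-3.879) -> (-4.987,-2.879) [heading=150, draw]
  RT 40: heading 150 -> 110
  -- iteration 5/9 --
  FD 2: (-4.987,-2.879) -> (-5.671,-1) [heading=110, draw]
  RT 40: heading 110 -> 70
  -- iteration 6/9 --
  FD 2: (-5.671,-1) -> (-4.987,0.879) [heading=70, draw]
  RT 40: heading 70 -> 30
  -- iteration 7/9 --
  FD 2: (-4.987,0.879) -> (-3.255,1.879) [heading=30, draw]
  RT 40: heading 30 -> 350
  -- iteration 8/9 --
  FD 2: (-3.255,1.879) -> (-1.286,1.532) [heading=350, draw]
  RT 40: heading 350 -> 310
  -- iteration 9/9 --
  FD 2: (-1.286,1.532) -> (0,0) [heading=310, draw]
  RT 40: heading 310 -> 270
]
Final: pos=(0,0), heading=270, 9 segment(s) drawn

Start position: (0, 0)
Final position: (0, 0)
Distance = 0; < 1e-6 -> CLOSED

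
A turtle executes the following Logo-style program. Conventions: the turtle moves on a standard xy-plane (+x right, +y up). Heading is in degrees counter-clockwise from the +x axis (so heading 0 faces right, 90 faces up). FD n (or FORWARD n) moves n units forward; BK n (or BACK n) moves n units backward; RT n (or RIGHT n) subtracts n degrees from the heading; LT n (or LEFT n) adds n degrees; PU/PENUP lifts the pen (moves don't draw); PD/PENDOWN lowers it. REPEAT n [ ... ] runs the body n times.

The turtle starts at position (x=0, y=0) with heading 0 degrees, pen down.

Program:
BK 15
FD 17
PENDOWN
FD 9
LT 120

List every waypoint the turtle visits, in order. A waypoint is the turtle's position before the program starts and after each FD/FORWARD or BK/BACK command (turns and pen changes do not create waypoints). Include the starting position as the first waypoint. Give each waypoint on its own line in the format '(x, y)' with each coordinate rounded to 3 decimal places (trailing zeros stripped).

Executing turtle program step by step:
Start: pos=(0,0), heading=0, pen down
BK 15: (0,0) -> (-15,0) [heading=0, draw]
FD 17: (-15,0) -> (2,0) [heading=0, draw]
PD: pen down
FD 9: (2,0) -> (11,0) [heading=0, draw]
LT 120: heading 0 -> 120
Final: pos=(11,0), heading=120, 3 segment(s) drawn
Waypoints (4 total):
(0, 0)
(-15, 0)
(2, 0)
(11, 0)

Answer: (0, 0)
(-15, 0)
(2, 0)
(11, 0)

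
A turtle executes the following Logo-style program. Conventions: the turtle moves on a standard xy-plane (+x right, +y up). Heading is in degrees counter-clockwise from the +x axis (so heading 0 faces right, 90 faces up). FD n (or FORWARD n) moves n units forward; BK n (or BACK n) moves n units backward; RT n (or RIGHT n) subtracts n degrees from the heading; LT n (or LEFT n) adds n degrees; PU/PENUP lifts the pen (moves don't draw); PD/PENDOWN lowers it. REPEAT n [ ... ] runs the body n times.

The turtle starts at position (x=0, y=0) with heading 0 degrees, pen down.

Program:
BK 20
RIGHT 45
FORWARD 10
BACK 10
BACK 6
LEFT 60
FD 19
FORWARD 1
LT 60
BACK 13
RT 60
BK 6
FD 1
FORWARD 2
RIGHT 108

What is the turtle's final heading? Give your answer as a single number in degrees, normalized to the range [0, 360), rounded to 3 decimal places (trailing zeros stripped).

Answer: 267

Derivation:
Executing turtle program step by step:
Start: pos=(0,0), heading=0, pen down
BK 20: (0,0) -> (-20,0) [heading=0, draw]
RT 45: heading 0 -> 315
FD 10: (-20,0) -> (-12.929,-7.071) [heading=315, draw]
BK 10: (-12.929,-7.071) -> (-20,0) [heading=315, draw]
BK 6: (-20,0) -> (-24.243,4.243) [heading=315, draw]
LT 60: heading 315 -> 15
FD 19: (-24.243,4.243) -> (-5.89,9.16) [heading=15, draw]
FD 1: (-5.89,9.16) -> (-4.924,9.419) [heading=15, draw]
LT 60: heading 15 -> 75
BK 13: (-4.924,9.419) -> (-8.289,-3.138) [heading=75, draw]
RT 60: heading 75 -> 15
BK 6: (-8.289,-3.138) -> (-14.084,-4.691) [heading=15, draw]
FD 1: (-14.084,-4.691) -> (-13.118,-4.432) [heading=15, draw]
FD 2: (-13.118,-4.432) -> (-11.187,-3.914) [heading=15, draw]
RT 108: heading 15 -> 267
Final: pos=(-11.187,-3.914), heading=267, 10 segment(s) drawn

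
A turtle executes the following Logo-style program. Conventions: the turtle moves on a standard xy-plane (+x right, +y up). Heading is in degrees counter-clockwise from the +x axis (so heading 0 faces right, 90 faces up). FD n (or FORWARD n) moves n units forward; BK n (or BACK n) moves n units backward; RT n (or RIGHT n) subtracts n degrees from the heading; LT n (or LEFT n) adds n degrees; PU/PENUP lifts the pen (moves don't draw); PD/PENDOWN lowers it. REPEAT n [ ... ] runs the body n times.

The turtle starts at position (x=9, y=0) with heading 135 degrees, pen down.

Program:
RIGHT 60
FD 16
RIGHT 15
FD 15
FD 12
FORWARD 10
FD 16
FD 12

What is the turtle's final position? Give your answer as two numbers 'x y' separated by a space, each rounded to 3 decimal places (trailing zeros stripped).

Answer: 45.641 71.746

Derivation:
Executing turtle program step by step:
Start: pos=(9,0), heading=135, pen down
RT 60: heading 135 -> 75
FD 16: (9,0) -> (13.141,15.455) [heading=75, draw]
RT 15: heading 75 -> 60
FD 15: (13.141,15.455) -> (20.641,28.445) [heading=60, draw]
FD 12: (20.641,28.445) -> (26.641,38.837) [heading=60, draw]
FD 10: (26.641,38.837) -> (31.641,47.498) [heading=60, draw]
FD 16: (31.641,47.498) -> (39.641,61.354) [heading=60, draw]
FD 12: (39.641,61.354) -> (45.641,71.746) [heading=60, draw]
Final: pos=(45.641,71.746), heading=60, 6 segment(s) drawn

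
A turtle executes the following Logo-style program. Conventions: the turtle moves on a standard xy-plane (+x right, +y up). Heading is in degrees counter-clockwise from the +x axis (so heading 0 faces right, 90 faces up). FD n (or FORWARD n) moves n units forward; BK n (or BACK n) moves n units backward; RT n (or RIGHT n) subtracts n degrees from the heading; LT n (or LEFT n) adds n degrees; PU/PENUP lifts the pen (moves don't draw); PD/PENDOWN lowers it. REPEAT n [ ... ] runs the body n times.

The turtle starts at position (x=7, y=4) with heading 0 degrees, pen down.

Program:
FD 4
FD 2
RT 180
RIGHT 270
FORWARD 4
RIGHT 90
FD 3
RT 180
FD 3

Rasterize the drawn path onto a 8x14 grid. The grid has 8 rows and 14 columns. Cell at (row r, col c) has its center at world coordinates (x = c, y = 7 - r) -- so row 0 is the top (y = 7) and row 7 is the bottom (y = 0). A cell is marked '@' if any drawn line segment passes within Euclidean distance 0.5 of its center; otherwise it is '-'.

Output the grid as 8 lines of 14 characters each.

Segment 0: (7,4) -> (11,4)
Segment 1: (11,4) -> (13,4)
Segment 2: (13,4) -> (13,0)
Segment 3: (13,0) -> (10,-0)
Segment 4: (10,-0) -> (13,0)

Answer: --------------
--------------
--------------
-------@@@@@@@
-------------@
-------------@
-------------@
----------@@@@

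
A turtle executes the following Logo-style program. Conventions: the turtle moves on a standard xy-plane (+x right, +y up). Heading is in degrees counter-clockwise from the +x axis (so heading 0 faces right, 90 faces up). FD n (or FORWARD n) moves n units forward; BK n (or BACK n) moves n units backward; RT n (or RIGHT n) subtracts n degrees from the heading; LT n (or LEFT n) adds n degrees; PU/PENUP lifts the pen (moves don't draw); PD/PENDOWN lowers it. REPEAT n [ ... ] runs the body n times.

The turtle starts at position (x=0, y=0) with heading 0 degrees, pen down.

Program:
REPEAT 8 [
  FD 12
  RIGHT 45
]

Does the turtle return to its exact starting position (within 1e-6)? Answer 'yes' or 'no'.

Answer: yes

Derivation:
Executing turtle program step by step:
Start: pos=(0,0), heading=0, pen down
REPEAT 8 [
  -- iteration 1/8 --
  FD 12: (0,0) -> (12,0) [heading=0, draw]
  RT 45: heading 0 -> 315
  -- iteration 2/8 --
  FD 12: (12,0) -> (20.485,-8.485) [heading=315, draw]
  RT 45: heading 315 -> 270
  -- iteration 3/8 --
  FD 12: (20.485,-8.485) -> (20.485,-20.485) [heading=270, draw]
  RT 45: heading 270 -> 225
  -- iteration 4/8 --
  FD 12: (20.485,-20.485) -> (12,-28.971) [heading=225, draw]
  RT 45: heading 225 -> 180
  -- iteration 5/8 --
  FD 12: (12,-28.971) -> (0,-28.971) [heading=180, draw]
  RT 45: heading 180 -> 135
  -- iteration 6/8 --
  FD 12: (0,-28.971) -> (-8.485,-20.485) [heading=135, draw]
  RT 45: heading 135 -> 90
  -- iteration 7/8 --
  FD 12: (-8.485,-20.485) -> (-8.485,-8.485) [heading=90, draw]
  RT 45: heading 90 -> 45
  -- iteration 8/8 --
  FD 12: (-8.485,-8.485) -> (0,0) [heading=45, draw]
  RT 45: heading 45 -> 0
]
Final: pos=(0,0), heading=0, 8 segment(s) drawn

Start position: (0, 0)
Final position: (0, 0)
Distance = 0; < 1e-6 -> CLOSED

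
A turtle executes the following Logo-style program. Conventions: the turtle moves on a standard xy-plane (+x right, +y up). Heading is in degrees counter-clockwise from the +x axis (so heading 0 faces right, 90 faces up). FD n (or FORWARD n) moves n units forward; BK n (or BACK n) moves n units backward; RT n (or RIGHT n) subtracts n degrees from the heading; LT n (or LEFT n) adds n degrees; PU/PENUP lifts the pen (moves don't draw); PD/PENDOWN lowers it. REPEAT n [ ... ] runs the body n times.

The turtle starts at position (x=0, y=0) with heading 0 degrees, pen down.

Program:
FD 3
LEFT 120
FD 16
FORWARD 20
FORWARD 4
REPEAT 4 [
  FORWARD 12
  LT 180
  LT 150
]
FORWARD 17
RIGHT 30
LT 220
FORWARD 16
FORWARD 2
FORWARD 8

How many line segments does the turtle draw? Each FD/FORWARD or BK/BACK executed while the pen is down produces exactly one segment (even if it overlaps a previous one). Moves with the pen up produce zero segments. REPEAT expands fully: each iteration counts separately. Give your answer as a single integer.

Answer: 12

Derivation:
Executing turtle program step by step:
Start: pos=(0,0), heading=0, pen down
FD 3: (0,0) -> (3,0) [heading=0, draw]
LT 120: heading 0 -> 120
FD 16: (3,0) -> (-5,13.856) [heading=120, draw]
FD 20: (-5,13.856) -> (-15,31.177) [heading=120, draw]
FD 4: (-15,31.177) -> (-17,34.641) [heading=120, draw]
REPEAT 4 [
  -- iteration 1/4 --
  FD 12: (-17,34.641) -> (-23,45.033) [heading=120, draw]
  LT 180: heading 120 -> 300
  LT 150: heading 300 -> 90
  -- iteration 2/4 --
  FD 12: (-23,45.033) -> (-23,57.033) [heading=90, draw]
  LT 180: heading 90 -> 270
  LT 150: heading 270 -> 60
  -- iteration 3/4 --
  FD 12: (-23,57.033) -> (-17,67.426) [heading=60, draw]
  LT 180: heading 60 -> 240
  LT 150: heading 240 -> 30
  -- iteration 4/4 --
  FD 12: (-17,67.426) -> (-6.608,73.426) [heading=30, draw]
  LT 180: heading 30 -> 210
  LT 150: heading 210 -> 0
]
FD 17: (-6.608,73.426) -> (10.392,73.426) [heading=0, draw]
RT 30: heading 0 -> 330
LT 220: heading 330 -> 190
FD 16: (10.392,73.426) -> (-5.365,70.647) [heading=190, draw]
FD 2: (-5.365,70.647) -> (-7.334,70.3) [heading=190, draw]
FD 8: (-7.334,70.3) -> (-15.213,68.911) [heading=190, draw]
Final: pos=(-15.213,68.911), heading=190, 12 segment(s) drawn
Segments drawn: 12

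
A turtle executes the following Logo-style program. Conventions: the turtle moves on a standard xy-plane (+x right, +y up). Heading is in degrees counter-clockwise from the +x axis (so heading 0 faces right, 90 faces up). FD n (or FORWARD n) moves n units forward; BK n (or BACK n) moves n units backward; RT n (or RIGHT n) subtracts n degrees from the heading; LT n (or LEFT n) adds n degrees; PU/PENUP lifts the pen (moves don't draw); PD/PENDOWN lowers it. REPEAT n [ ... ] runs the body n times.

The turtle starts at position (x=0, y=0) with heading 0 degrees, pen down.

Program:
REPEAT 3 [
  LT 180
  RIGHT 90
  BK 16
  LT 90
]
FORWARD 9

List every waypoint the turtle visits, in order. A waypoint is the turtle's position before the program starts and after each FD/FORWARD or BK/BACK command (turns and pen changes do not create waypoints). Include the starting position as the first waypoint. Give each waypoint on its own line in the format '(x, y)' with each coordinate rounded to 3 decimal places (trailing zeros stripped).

Executing turtle program step by step:
Start: pos=(0,0), heading=0, pen down
REPEAT 3 [
  -- iteration 1/3 --
  LT 180: heading 0 -> 180
  RT 90: heading 180 -> 90
  BK 16: (0,0) -> (0,-16) [heading=90, draw]
  LT 90: heading 90 -> 180
  -- iteration 2/3 --
  LT 180: heading 180 -> 0
  RT 90: heading 0 -> 270
  BK 16: (0,-16) -> (0,0) [heading=270, draw]
  LT 90: heading 270 -> 0
  -- iteration 3/3 --
  LT 180: heading 0 -> 180
  RT 90: heading 180 -> 90
  BK 16: (0,0) -> (0,-16) [heading=90, draw]
  LT 90: heading 90 -> 180
]
FD 9: (0,-16) -> (-9,-16) [heading=180, draw]
Final: pos=(-9,-16), heading=180, 4 segment(s) drawn
Waypoints (5 total):
(0, 0)
(0, -16)
(0, 0)
(0, -16)
(-9, -16)

Answer: (0, 0)
(0, -16)
(0, 0)
(0, -16)
(-9, -16)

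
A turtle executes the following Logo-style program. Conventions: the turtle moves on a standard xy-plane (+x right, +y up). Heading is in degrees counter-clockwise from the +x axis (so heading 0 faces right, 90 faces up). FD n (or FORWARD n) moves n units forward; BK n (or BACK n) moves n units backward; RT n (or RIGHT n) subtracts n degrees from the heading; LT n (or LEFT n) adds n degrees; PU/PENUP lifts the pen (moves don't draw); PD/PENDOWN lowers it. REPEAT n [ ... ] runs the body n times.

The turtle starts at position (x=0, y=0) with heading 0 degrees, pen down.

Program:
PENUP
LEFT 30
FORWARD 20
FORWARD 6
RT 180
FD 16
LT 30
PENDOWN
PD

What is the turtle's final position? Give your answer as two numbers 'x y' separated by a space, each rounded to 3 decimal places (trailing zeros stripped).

Executing turtle program step by step:
Start: pos=(0,0), heading=0, pen down
PU: pen up
LT 30: heading 0 -> 30
FD 20: (0,0) -> (17.321,10) [heading=30, move]
FD 6: (17.321,10) -> (22.517,13) [heading=30, move]
RT 180: heading 30 -> 210
FD 16: (22.517,13) -> (8.66,5) [heading=210, move]
LT 30: heading 210 -> 240
PD: pen down
PD: pen down
Final: pos=(8.66,5), heading=240, 0 segment(s) drawn

Answer: 8.66 5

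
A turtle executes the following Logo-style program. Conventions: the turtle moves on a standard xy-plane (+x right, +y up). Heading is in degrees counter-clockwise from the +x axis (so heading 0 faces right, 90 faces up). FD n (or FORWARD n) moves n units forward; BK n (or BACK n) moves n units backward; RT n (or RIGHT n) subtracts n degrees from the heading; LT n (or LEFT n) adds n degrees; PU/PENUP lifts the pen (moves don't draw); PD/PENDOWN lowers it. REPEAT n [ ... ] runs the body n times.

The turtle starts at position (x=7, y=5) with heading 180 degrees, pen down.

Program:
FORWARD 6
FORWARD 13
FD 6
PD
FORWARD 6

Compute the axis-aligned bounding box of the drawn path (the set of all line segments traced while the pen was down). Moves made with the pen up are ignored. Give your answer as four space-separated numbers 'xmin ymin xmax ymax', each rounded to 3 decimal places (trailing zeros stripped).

Answer: -24 5 7 5

Derivation:
Executing turtle program step by step:
Start: pos=(7,5), heading=180, pen down
FD 6: (7,5) -> (1,5) [heading=180, draw]
FD 13: (1,5) -> (-12,5) [heading=180, draw]
FD 6: (-12,5) -> (-18,5) [heading=180, draw]
PD: pen down
FD 6: (-18,5) -> (-24,5) [heading=180, draw]
Final: pos=(-24,5), heading=180, 4 segment(s) drawn

Segment endpoints: x in {-24, -18, -12, 1, 7}, y in {5, 5, 5, 5, 5}
xmin=-24, ymin=5, xmax=7, ymax=5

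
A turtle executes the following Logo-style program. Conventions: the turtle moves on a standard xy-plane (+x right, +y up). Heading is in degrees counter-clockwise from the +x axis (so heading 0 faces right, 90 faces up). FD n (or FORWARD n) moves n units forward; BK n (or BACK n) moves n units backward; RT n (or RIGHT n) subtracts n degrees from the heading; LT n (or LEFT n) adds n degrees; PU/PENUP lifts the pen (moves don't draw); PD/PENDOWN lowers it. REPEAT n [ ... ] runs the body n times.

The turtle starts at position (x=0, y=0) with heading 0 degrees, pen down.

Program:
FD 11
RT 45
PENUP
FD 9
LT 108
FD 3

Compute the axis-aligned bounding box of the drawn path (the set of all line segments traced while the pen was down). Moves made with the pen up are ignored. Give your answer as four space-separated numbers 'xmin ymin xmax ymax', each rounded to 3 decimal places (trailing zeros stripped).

Answer: 0 0 11 0

Derivation:
Executing turtle program step by step:
Start: pos=(0,0), heading=0, pen down
FD 11: (0,0) -> (11,0) [heading=0, draw]
RT 45: heading 0 -> 315
PU: pen up
FD 9: (11,0) -> (17.364,-6.364) [heading=315, move]
LT 108: heading 315 -> 63
FD 3: (17.364,-6.364) -> (18.726,-3.691) [heading=63, move]
Final: pos=(18.726,-3.691), heading=63, 1 segment(s) drawn

Segment endpoints: x in {0, 11}, y in {0}
xmin=0, ymin=0, xmax=11, ymax=0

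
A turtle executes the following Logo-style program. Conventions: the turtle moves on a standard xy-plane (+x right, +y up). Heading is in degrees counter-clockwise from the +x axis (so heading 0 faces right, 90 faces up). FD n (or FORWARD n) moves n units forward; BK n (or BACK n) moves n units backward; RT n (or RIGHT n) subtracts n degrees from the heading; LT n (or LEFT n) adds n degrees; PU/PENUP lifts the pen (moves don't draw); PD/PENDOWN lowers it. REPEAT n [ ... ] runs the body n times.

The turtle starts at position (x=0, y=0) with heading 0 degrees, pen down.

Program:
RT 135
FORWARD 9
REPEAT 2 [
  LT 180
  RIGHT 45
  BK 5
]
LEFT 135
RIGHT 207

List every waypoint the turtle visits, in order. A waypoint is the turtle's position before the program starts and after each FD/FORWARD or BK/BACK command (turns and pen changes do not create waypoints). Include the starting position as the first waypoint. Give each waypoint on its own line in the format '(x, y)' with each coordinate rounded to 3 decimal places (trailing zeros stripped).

Executing turtle program step by step:
Start: pos=(0,0), heading=0, pen down
RT 135: heading 0 -> 225
FD 9: (0,0) -> (-6.364,-6.364) [heading=225, draw]
REPEAT 2 [
  -- iteration 1/2 --
  LT 180: heading 225 -> 45
  RT 45: heading 45 -> 0
  BK 5: (-6.364,-6.364) -> (-11.364,-6.364) [heading=0, draw]
  -- iteration 2/2 --
  LT 180: heading 0 -> 180
  RT 45: heading 180 -> 135
  BK 5: (-11.364,-6.364) -> (-7.828,-9.899) [heading=135, draw]
]
LT 135: heading 135 -> 270
RT 207: heading 270 -> 63
Final: pos=(-7.828,-9.899), heading=63, 3 segment(s) drawn
Waypoints (4 total):
(0, 0)
(-6.364, -6.364)
(-11.364, -6.364)
(-7.828, -9.899)

Answer: (0, 0)
(-6.364, -6.364)
(-11.364, -6.364)
(-7.828, -9.899)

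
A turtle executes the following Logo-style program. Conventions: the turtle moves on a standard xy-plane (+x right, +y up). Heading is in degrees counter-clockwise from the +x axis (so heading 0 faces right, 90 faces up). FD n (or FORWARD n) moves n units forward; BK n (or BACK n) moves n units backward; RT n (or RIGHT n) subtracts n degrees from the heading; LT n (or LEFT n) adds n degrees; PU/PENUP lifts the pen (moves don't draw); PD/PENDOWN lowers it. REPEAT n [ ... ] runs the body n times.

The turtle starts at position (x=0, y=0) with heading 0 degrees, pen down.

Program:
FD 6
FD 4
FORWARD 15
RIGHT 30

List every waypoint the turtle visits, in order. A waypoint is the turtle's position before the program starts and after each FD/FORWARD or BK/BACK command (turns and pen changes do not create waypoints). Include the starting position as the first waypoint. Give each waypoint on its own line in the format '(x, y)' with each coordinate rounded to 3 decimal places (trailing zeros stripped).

Executing turtle program step by step:
Start: pos=(0,0), heading=0, pen down
FD 6: (0,0) -> (6,0) [heading=0, draw]
FD 4: (6,0) -> (10,0) [heading=0, draw]
FD 15: (10,0) -> (25,0) [heading=0, draw]
RT 30: heading 0 -> 330
Final: pos=(25,0), heading=330, 3 segment(s) drawn
Waypoints (4 total):
(0, 0)
(6, 0)
(10, 0)
(25, 0)

Answer: (0, 0)
(6, 0)
(10, 0)
(25, 0)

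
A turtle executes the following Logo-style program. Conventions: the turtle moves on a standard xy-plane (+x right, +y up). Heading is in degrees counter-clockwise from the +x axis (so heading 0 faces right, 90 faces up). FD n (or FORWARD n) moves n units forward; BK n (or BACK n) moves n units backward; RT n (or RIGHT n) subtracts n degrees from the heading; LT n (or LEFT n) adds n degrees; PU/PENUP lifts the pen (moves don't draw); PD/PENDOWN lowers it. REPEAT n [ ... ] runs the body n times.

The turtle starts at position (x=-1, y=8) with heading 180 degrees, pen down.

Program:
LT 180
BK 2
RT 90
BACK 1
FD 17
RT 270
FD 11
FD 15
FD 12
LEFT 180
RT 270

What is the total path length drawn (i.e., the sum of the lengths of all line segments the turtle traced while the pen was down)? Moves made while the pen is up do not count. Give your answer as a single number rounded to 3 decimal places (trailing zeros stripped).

Executing turtle program step by step:
Start: pos=(-1,8), heading=180, pen down
LT 180: heading 180 -> 0
BK 2: (-1,8) -> (-3,8) [heading=0, draw]
RT 90: heading 0 -> 270
BK 1: (-3,8) -> (-3,9) [heading=270, draw]
FD 17: (-3,9) -> (-3,-8) [heading=270, draw]
RT 270: heading 270 -> 0
FD 11: (-3,-8) -> (8,-8) [heading=0, draw]
FD 15: (8,-8) -> (23,-8) [heading=0, draw]
FD 12: (23,-8) -> (35,-8) [heading=0, draw]
LT 180: heading 0 -> 180
RT 270: heading 180 -> 270
Final: pos=(35,-8), heading=270, 6 segment(s) drawn

Segment lengths:
  seg 1: (-1,8) -> (-3,8), length = 2
  seg 2: (-3,8) -> (-3,9), length = 1
  seg 3: (-3,9) -> (-3,-8), length = 17
  seg 4: (-3,-8) -> (8,-8), length = 11
  seg 5: (8,-8) -> (23,-8), length = 15
  seg 6: (23,-8) -> (35,-8), length = 12
Total = 58

Answer: 58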